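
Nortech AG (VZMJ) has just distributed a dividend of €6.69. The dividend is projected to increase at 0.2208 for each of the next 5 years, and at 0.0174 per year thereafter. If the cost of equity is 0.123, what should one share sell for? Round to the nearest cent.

€141.13

Two-stage DDM. Project D₁…D_5 at 0.2208, terminal growth 0.0174, discount at r = 0.123.
D_1 = 8.1672
D_2 = 9.9705
D_3 = 12.1719
D_4 = 14.8595
D_5 = 18.1405
Terminal value at t=5: TV = D_6/(r−g) = 18.4561/(0.123−0.0174) = 174.7739
P₀ = 8.1672/(1+0.123)^1 + 9.9705/(1+0.123)^2 + 12.1719/(1+0.123)^3 + 14.8595/(1+0.123)^4 + 18.1405/(1+0.123)^5 + 174.7739/(1+0.123)^5 = 141.1265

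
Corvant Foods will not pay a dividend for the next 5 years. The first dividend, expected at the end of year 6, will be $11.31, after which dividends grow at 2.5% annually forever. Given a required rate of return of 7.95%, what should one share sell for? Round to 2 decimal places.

$141.56

Deferred-dividend DDM. At t=5 the remaining stream is a growing perpetuity with first payment D_6 = 11.31.
V_5 = D_6/(r−g) = 11.31/(0.0795−0.025) = 207.5229
P₀ = V_5/(1+r)^5 = 207.5229/(1+0.0795)^5 = 141.5640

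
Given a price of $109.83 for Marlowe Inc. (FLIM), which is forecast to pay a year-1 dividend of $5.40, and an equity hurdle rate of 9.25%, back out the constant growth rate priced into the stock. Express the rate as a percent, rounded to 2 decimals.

From P₀ = D₁/(r − g), the implied growth is g = r − D₁/P₀.
g = 0.0925 − 5.40/109.83 = 0.0925 − 0.04917 = 0.04333

4.33%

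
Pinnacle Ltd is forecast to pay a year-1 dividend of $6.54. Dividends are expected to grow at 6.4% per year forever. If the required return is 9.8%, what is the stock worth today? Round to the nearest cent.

Gordon growth model: P₀ = D₁/(r − g), with D₁ = 6.54 given directly.
P₀ = 6.5400 / (0.098 − 0.064) = 6.5400 / 0.034 = 192.3529

$192.35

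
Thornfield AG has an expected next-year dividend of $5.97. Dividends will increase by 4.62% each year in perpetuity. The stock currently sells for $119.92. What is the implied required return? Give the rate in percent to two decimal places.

Rearranging the constant-growth DDM: r = D₁/P₀ + g.
r = 5.9700 / 119.92 + 0.0462 = 0.04978 + 0.0462 = 0.09598

9.60%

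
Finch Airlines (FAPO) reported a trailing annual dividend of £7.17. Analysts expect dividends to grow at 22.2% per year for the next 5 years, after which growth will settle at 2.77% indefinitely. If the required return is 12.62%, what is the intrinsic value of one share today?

Two-stage DDM. Project D₁…D_5 at 0.222, terminal growth 0.0277, discount at r = 0.1262.
D_1 = 8.7617
D_2 = 10.7068
D_3 = 13.0838
D_4 = 15.9884
D_5 = 19.5378
Terminal value at t=5: TV = D_6/(r−g) = 20.0790/(0.1262−0.0277) = 203.8475
P₀ = 8.7617/(1+0.1262)^1 + 10.7068/(1+0.1262)^2 + 13.0838/(1+0.1262)^3 + 15.9884/(1+0.1262)^4 + 19.5378/(1+0.1262)^5 + 203.8475/(1+0.1262)^5 = 158.6243

£158.62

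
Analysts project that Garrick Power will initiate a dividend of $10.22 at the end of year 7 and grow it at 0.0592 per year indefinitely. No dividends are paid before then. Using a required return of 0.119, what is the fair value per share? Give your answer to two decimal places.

$87.05

Deferred-dividend DDM. At t=6 the remaining stream is a growing perpetuity with first payment D_7 = 10.22.
V_6 = D_7/(r−g) = 10.22/(0.119−0.0592) = 170.9030
P₀ = V_6/(1+r)^6 = 170.9030/(1+0.119)^6 = 87.0501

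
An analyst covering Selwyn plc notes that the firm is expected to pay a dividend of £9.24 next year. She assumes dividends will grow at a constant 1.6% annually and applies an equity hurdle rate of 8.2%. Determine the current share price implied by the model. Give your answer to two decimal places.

Gordon growth model: P₀ = D₁/(r − g), with D₁ = 9.24 given directly.
P₀ = 9.2400 / (0.082 − 0.016) = 9.2400 / 0.066 = 140.0000

£140.00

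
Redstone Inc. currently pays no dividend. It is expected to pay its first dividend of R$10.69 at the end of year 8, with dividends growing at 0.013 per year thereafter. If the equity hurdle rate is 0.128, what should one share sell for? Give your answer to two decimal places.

Deferred-dividend DDM. At t=7 the remaining stream is a growing perpetuity with first payment D_8 = 10.69.
V_7 = D_8/(r−g) = 10.69/(0.128−0.013) = 92.9565
P₀ = V_7/(1+r)^7 = 92.9565/(1+0.128)^7 = 40.0052

R$40.01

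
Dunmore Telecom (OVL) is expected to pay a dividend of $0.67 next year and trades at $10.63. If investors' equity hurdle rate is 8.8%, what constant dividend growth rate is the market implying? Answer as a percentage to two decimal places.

From P₀ = D₁/(r − g), the implied growth is g = r − D₁/P₀.
g = 0.088 − 0.67/10.63 = 0.088 − 0.06303 = 0.02497

2.50%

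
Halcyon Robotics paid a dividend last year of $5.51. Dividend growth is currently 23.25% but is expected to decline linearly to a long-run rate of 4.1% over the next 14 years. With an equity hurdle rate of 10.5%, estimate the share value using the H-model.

H-model: P₀ = D₀[(1+g_L) + H(g_S−g_L)]/(r−g_L), with H = 14/2 = 7.
P₀ = 5.51 × [(1+0.041) + 7×(0.2325−0.041)] / (0.105−0.041)
   = 5.51 × 2.3815 / 0.064 = 205.0323

$205.03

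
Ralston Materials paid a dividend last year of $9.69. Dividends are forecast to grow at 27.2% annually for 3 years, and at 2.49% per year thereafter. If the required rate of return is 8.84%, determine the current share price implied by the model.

$289.67

Two-stage DDM. Project D₁…D_3 at 0.272, terminal growth 0.0249, discount at r = 0.0884.
D_1 = 12.3257
D_2 = 15.6783
D_3 = 19.9428
Terminal value at t=3: TV = D_4/(r−g) = 20.4393/(0.0884−0.0249) = 321.8792
P₀ = 12.3257/(1+0.0884)^1 + 15.6783/(1+0.0884)^2 + 19.9428/(1+0.0884)^3 + 321.8792/(1+0.0884)^3 = 289.6745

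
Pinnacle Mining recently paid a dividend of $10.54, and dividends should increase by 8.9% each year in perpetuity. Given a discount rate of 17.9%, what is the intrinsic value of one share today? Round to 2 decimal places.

$127.53

Gordon growth model: P₀ = D₁/(r − g). D₁ = 10.54 × (1 + 0.089) = 11.4781.
P₀ = 11.4781 / (0.179 − 0.089) = 11.4781 / 0.09 = 127.5340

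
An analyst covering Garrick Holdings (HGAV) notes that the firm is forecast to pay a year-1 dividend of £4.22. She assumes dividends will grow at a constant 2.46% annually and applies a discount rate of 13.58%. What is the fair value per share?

£37.95

Gordon growth model: P₀ = D₁/(r − g), with D₁ = 4.22 given directly.
P₀ = 4.2200 / (0.1358 − 0.0246) = 4.2200 / 0.1112 = 37.9496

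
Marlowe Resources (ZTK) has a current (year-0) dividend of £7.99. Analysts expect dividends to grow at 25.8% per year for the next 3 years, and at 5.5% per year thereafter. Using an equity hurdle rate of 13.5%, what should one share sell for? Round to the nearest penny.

Two-stage DDM. Project D₁…D_3 at 0.258, terminal growth 0.055, discount at r = 0.135.
D_1 = 10.0514
D_2 = 12.6447
D_3 = 15.9070
Terminal value at t=3: TV = D_4/(r−g) = 16.7819/(0.135−0.055) = 209.7738
P₀ = 10.0514/(1+0.135)^1 + 12.6447/(1+0.135)^2 + 15.9070/(1+0.135)^3 + 209.7738/(1+0.135)^3 = 173.0216

£173.02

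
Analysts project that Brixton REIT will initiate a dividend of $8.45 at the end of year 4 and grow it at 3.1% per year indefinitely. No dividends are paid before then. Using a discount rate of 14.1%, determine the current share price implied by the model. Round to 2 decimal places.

Deferred-dividend DDM. At t=3 the remaining stream is a growing perpetuity with first payment D_4 = 8.45.
V_3 = D_4/(r−g) = 8.45/(0.141−0.031) = 76.8182
P₀ = V_3/(1+r)^3 = 76.8182/(1+0.141)^3 = 51.7139

$51.71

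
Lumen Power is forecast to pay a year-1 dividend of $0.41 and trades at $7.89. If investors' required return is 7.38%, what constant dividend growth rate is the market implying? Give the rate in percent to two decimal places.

From P₀ = D₁/(r − g), the implied growth is g = r − D₁/P₀.
g = 0.0738 − 0.41/7.89 = 0.0738 − 0.05196 = 0.02184

2.18%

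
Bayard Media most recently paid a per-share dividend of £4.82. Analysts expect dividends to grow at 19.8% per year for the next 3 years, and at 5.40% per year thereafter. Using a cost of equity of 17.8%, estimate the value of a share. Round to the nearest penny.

£58.05

Two-stage DDM. Project D₁…D_3 at 0.198, terminal growth 0.054, discount at r = 0.178.
D_1 = 5.7744
D_2 = 6.9177
D_3 = 8.2874
Terminal value at t=3: TV = D_4/(r−g) = 8.7349/(0.178−0.054) = 70.4428
P₀ = 5.7744/(1+0.178)^1 + 6.9177/(1+0.178)^2 + 8.2874/(1+0.178)^3 + 70.4428/(1+0.178)^3 = 58.0490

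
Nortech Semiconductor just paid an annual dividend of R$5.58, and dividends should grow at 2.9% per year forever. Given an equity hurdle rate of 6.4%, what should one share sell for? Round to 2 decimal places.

Gordon growth model: P₀ = D₁/(r − g). D₁ = 5.58 × (1 + 0.029) = 5.7418.
P₀ = 5.7418 / (0.064 − 0.029) = 5.7418 / 0.035 = 164.0520

R$164.05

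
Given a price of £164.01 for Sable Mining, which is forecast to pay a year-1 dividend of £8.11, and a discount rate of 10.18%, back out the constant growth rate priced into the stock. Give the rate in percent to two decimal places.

From P₀ = D₁/(r − g), the implied growth is g = r − D₁/P₀.
g = 0.1018 − 8.11/164.01 = 0.1018 − 0.04945 = 0.05235

5.24%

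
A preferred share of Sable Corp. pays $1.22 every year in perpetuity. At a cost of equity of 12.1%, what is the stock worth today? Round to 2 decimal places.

$10.08

Zero-growth DDM (perpetuity): P₀ = D/r = 1.22 / 0.121 = 10.0826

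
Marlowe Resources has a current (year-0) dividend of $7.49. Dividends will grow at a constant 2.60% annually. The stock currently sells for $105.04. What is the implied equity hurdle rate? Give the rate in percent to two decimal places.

9.92%

Rearranging the constant-growth DDM: r = D₁/P₀ + g.
D₁ = 7.49 × (1 + 0.026) = 7.6847.
r = 7.6847 / 105.04 + 0.026 = 0.07316 + 0.026 = 0.09916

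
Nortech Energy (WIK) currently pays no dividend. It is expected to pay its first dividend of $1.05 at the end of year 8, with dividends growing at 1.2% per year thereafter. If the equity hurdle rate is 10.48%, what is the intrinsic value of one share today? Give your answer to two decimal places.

Deferred-dividend DDM. At t=7 the remaining stream is a growing perpetuity with first payment D_8 = 1.05.
V_7 = D_8/(r−g) = 1.05/(0.1048−0.012) = 11.3147
P₀ = V_7/(1+r)^7 = 11.3147/(1+0.1048)^7 = 5.6319

$5.63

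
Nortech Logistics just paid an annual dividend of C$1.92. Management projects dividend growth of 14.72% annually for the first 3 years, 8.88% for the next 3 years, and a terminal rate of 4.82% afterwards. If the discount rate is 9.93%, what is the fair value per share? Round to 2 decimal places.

Three-stage DDM. Project D₁…D_6; terminal Gordon value at t=6 with g = 0.0482; discount at r = 0.0993.
D_1 = 2.2026
D_2 = 2.5269
D_3 = 2.8988
D_4 = 3.1562
D_5 = 3.4365
D_6 = 3.7416
TV_6 = 3.9220/(0.0993−0.0482) = 76.7514
P₀ = Σ Dₜ/(1+r)ᵗ + TV_6/(1+r)^6 = 56.1886

C$56.19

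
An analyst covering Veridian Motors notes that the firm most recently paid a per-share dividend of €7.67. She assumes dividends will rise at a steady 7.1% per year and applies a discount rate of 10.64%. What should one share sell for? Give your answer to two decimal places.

€232.05

Gordon growth model: P₀ = D₁/(r − g). D₁ = 7.67 × (1 + 0.071) = 8.2146.
P₀ = 8.2146 / (0.1064 − 0.071) = 8.2146 / 0.0354 = 232.0500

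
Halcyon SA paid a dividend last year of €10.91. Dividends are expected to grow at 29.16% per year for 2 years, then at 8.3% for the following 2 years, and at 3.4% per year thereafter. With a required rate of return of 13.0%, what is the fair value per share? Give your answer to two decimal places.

Three-stage DDM. Project D₁…D_4; terminal Gordon value at t=4 with g = 0.034; discount at r = 0.13.
D_1 = 14.0914
D_2 = 18.2004
D_3 = 19.7110
D_4 = 21.3470
TV_4 = 22.0728/(0.13−0.034) = 229.9254
P₀ = Σ Dₜ/(1+r)ᵗ + TV_4/(1+r)^4 = 194.4947

€194.49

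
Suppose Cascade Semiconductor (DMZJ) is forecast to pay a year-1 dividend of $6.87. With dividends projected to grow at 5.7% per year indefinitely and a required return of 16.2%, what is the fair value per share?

$65.43

Gordon growth model: P₀ = D₁/(r − g), with D₁ = 6.87 given directly.
P₀ = 6.8700 / (0.162 − 0.057) = 6.8700 / 0.105 = 65.4286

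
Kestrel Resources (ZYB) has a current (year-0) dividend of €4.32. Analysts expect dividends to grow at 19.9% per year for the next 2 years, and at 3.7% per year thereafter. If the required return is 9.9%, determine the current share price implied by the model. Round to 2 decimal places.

€95.86

Two-stage DDM. Project D₁…D_2 at 0.199, terminal growth 0.037, discount at r = 0.099.
D_1 = 5.1797
D_2 = 6.2104
Terminal value at t=2: TV = D_3/(r−g) = 6.4402/(0.099−0.037) = 103.8746
P₀ = 5.1797/(1+0.099)^1 + 6.2104/(1+0.099)^2 + 103.8746/(1+0.099)^2 = 95.8581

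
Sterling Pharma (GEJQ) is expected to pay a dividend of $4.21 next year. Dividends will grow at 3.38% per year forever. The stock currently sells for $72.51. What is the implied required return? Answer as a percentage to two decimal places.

Rearranging the constant-growth DDM: r = D₁/P₀ + g.
r = 4.2100 / 72.51 + 0.0338 = 0.05806 + 0.0338 = 0.09186

9.19%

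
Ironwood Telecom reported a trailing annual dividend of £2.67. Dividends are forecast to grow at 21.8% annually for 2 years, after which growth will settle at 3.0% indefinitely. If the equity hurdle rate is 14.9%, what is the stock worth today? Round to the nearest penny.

Two-stage DDM. Project D₁…D_2 at 0.218, terminal growth 0.03, discount at r = 0.149.
D_1 = 3.2521
D_2 = 3.9610
Terminal value at t=2: TV = D_3/(r−g) = 4.0798/(0.149−0.03) = 34.2844
P₀ = 3.2521/(1+0.149)^1 + 3.9610/(1+0.149)^2 + 34.2844/(1+0.149)^2 = 31.7997

£31.80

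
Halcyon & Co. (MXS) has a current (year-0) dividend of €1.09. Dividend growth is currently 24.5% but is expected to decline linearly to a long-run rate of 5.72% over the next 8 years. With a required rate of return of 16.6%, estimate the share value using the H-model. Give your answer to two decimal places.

€18.12

H-model: P₀ = D₀[(1+g_L) + H(g_S−g_L)]/(r−g_L), with H = 8/2 = 4.
P₀ = 1.09 × [(1+0.0572) + 4×(0.245−0.0572)] / (0.166−0.0572)
   = 1.09 × 1.8084 / 0.1088 = 18.1172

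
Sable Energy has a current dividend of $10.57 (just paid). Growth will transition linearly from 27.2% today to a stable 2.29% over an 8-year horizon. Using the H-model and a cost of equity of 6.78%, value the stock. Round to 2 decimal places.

H-model: P₀ = D₀[(1+g_L) + H(g_S−g_L)]/(r−g_L), with H = 8/2 = 4.
P₀ = 10.57 × [(1+0.0229) + 4×(0.272−0.0229)] / (0.0678−0.0229)
   = 10.57 × 2.0193 / 0.0449 = 475.3675

$475.37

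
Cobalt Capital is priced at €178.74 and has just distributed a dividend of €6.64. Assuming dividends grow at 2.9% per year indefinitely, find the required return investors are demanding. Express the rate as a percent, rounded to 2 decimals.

6.72%

Rearranging the constant-growth DDM: r = D₁/P₀ + g.
D₁ = 6.64 × (1 + 0.029) = 6.8326.
r = 6.8326 / 178.74 + 0.029 = 0.03823 + 0.029 = 0.06723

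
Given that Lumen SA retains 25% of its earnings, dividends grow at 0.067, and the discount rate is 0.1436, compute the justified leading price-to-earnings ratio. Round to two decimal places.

9.79

Payout ratio b = 1 − 0.25 = 0.75.
Justified leading P/E = b/(r−g) = 0.75/(0.1436−0.067) = 9.7911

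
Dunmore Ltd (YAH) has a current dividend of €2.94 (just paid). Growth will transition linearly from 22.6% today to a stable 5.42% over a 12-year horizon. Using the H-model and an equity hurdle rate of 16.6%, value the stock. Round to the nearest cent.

H-model: P₀ = D₀[(1+g_L) + H(g_S−g_L)]/(r−g_L), with H = 12/2 = 6.
P₀ = 2.94 × [(1+0.0542) + 6×(0.226−0.0542)] / (0.166−0.0542)
   = 2.94 × 2.0850 / 0.1118 = 54.8292

€54.83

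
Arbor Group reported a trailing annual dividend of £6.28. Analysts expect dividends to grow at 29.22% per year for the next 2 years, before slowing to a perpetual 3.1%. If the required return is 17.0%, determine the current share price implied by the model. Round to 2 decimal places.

Two-stage DDM. Project D₁…D_2 at 0.2922, terminal growth 0.031, discount at r = 0.17.
D_1 = 8.1150
D_2 = 10.4862
Terminal value at t=2: TV = D_3/(r−g) = 10.8113/(0.17−0.031) = 77.7791
P₀ = 8.1150/(1+0.17)^1 + 10.4862/(1+0.17)^2 + 77.7791/(1+0.17)^2 = 71.4149

£71.41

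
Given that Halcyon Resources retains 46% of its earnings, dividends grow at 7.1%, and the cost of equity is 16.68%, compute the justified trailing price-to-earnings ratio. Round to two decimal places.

6.04

Payout ratio b = 1 − 0.46 = 0.54.
Justified trailing P/E = b(1+g)/(r−g) = 0.54×(1+0.071)/(0.1668−0.071) = 6.0370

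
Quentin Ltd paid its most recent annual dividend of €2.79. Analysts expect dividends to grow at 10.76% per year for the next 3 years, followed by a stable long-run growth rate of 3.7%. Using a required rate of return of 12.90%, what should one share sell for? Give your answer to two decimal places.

Two-stage DDM. Project D₁…D_3 at 0.1076, terminal growth 0.037, discount at r = 0.129.
D_1 = 3.0902
D_2 = 3.4227
D_3 = 3.7910
Terminal value at t=3: TV = D_4/(r−g) = 3.9313/(0.129−0.037) = 42.7311
P₀ = 3.0902/(1+0.129)^1 + 3.4227/(1+0.129)^2 + 3.7910/(1+0.129)^3 + 42.7311/(1+0.129)^3 = 37.7502

€37.75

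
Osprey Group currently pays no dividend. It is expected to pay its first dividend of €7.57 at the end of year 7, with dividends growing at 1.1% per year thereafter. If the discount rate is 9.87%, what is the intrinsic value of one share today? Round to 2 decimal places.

€49.07

Deferred-dividend DDM. At t=6 the remaining stream is a growing perpetuity with first payment D_7 = 7.57.
V_6 = D_7/(r−g) = 7.57/(0.0987−0.011) = 86.3170
P₀ = V_6/(1+r)^6 = 86.3170/(1+0.0987)^6 = 49.0706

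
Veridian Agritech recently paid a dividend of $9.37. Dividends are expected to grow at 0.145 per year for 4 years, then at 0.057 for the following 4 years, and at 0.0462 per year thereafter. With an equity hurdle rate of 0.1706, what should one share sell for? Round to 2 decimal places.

$110.18

Three-stage DDM. Project D₁…D_8; terminal Gordon value at t=8 with g = 0.0462; discount at r = 0.1706.
D_1 = 10.7287
D_2 = 12.2843
D_3 = 14.0655
D_4 = 16.1050
D_5 = 17.0230
D_6 = 17.9933
D_7 = 19.0189
D_8 = 20.1030
TV_8 = 21.0318/(0.1706−0.0462) = 169.0658
P₀ = Σ Dₜ/(1+r)ᵗ + TV_8/(1+r)^8 = 110.1784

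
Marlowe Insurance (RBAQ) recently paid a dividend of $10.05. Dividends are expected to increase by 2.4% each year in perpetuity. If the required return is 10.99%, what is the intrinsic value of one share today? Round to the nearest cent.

$119.80

Gordon growth model: P₀ = D₁/(r − g). D₁ = 10.05 × (1 + 0.024) = 10.2912.
P₀ = 10.2912 / (0.1099 − 0.024) = 10.2912 / 0.0859 = 119.8044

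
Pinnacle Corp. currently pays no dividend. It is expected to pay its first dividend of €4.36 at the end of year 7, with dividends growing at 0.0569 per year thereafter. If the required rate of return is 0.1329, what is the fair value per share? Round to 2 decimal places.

Deferred-dividend DDM. At t=6 the remaining stream is a growing perpetuity with first payment D_7 = 4.36.
V_6 = D_7/(r−g) = 4.36/(0.1329−0.0569) = 57.3684
P₀ = V_6/(1+r)^6 = 57.3684/(1+0.1329)^6 = 27.1346

€27.13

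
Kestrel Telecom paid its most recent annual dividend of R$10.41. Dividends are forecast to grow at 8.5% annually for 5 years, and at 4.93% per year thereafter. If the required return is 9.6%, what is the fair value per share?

R$272.90

Two-stage DDM. Project D₁…D_5 at 0.085, terminal growth 0.0493, discount at r = 0.096.
D_1 = 11.2949
D_2 = 12.2549
D_3 = 13.2966
D_4 = 14.4268
D_5 = 15.6531
Terminal value at t=5: TV = D_6/(r−g) = 16.4248/(0.096−0.0493) = 351.7080
P₀ = 11.2949/(1+0.096)^1 + 12.2549/(1+0.096)^2 + 13.2966/(1+0.096)^3 + 14.4268/(1+0.096)^4 + 15.6531/(1+0.096)^5 + 351.7080/(1+0.096)^5 = 272.9009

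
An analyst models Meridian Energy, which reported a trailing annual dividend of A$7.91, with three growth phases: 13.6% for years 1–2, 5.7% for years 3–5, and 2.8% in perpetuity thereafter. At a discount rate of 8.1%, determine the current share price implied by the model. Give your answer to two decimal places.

A$200.50

Three-stage DDM. Project D₁…D_5; terminal Gordon value at t=5 with g = 0.028; discount at r = 0.081.
D_1 = 8.9858
D_2 = 10.2078
D_3 = 10.7897
D_4 = 11.4047
D_5 = 12.0547
TV_5 = 12.3923/(0.081−0.028) = 233.8166
P₀ = Σ Dₜ/(1+r)ᵗ + TV_5/(1+r)^5 = 200.5044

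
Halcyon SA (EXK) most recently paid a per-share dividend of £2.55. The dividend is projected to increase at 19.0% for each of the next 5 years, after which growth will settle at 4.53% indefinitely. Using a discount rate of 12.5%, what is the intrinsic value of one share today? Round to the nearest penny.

£59.43

Two-stage DDM. Project D₁…D_5 at 0.19, terminal growth 0.0453, discount at r = 0.125.
D_1 = 3.0345
D_2 = 3.6111
D_3 = 4.2972
D_4 = 5.1136
D_5 = 6.0852
Terminal value at t=5: TV = D_6/(r−g) = 6.3609/(0.125−0.0453) = 79.8101
P₀ = 3.0345/(1+0.125)^1 + 3.6111/(1+0.125)^2 + 4.2972/(1+0.125)^3 + 5.1136/(1+0.125)^4 + 6.0852/(1+0.125)^5 + 79.8101/(1+0.125)^5 = 59.4267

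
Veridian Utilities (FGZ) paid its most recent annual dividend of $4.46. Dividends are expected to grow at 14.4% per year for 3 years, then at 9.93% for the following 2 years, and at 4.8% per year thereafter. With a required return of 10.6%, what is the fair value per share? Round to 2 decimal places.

$112.21

Three-stage DDM. Project D₁…D_5; terminal Gordon value at t=5 with g = 0.048; discount at r = 0.106.
D_1 = 5.1022
D_2 = 5.8370
D_3 = 6.6775
D_4 = 7.3406
D_5 = 8.0695
TV_5 = 8.4568/(0.106−0.048) = 145.8071
P₀ = Σ Dₜ/(1+r)ᵗ + TV_5/(1+r)^5 = 112.2080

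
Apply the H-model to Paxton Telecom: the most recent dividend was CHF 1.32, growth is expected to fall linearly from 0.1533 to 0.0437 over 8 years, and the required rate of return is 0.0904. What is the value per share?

H-model: P₀ = D₀[(1+g_L) + H(g_S−g_L)]/(r−g_L), with H = 8/2 = 4.
P₀ = 1.32 × [(1+0.0437) + 4×(0.1533−0.0437)] / (0.0904−0.0437)
   = 1.32 × 1.4821 / 0.0467 = 41.8923

CHF 41.89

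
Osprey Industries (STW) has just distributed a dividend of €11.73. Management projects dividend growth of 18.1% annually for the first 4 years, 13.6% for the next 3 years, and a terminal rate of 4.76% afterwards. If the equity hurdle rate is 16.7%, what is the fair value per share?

€182.90

Three-stage DDM. Project D₁…D_7; terminal Gordon value at t=7 with g = 0.0476; discount at r = 0.167.
D_1 = 13.8531
D_2 = 16.3605
D_3 = 19.3218
D_4 = 22.8191
D_5 = 25.9224
D_6 = 29.4479
D_7 = 33.4528
TV_7 = 35.0452/(0.167−0.0476) = 293.5106
P₀ = Σ Dₜ/(1+r)ᵗ + TV_7/(1+r)^7 = 182.8969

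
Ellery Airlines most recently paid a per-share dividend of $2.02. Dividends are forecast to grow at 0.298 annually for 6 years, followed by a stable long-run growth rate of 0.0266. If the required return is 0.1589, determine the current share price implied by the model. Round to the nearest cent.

$49.30

Two-stage DDM. Project D₁…D_6 at 0.298, terminal growth 0.0266, discount at r = 0.1589.
D_1 = 2.6220
D_2 = 3.4033
D_3 = 4.4175
D_4 = 5.7339
D_5 = 7.4426
D_6 = 9.6605
Terminal value at t=6: TV = D_7/(r−g) = 9.9175/(0.1589−0.0266) = 74.9620
P₀ = 2.6220/(1+0.1589)^1 + 3.4033/(1+0.1589)^2 + 4.4175/(1+0.1589)^3 + 5.7339/(1+0.1589)^4 + 7.4426/(1+0.1589)^5 + 9.6605/(1+0.1589)^6 + 74.9620/(1+0.1589)^6 = 49.3047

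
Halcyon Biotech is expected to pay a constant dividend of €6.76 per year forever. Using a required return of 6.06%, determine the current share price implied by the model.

Zero-growth DDM (perpetuity): P₀ = D/r = 6.76 / 0.0606 = 111.5512

€111.55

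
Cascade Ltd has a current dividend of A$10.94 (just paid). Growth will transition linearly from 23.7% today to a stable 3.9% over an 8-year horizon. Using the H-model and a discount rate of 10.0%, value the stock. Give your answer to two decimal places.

A$328.38

H-model: P₀ = D₀[(1+g_L) + H(g_S−g_L)]/(r−g_L), with H = 8/2 = 4.
P₀ = 10.94 × [(1+0.039) + 4×(0.237−0.039)] / (0.1−0.039)
   = 10.94 × 1.8310 / 0.061 = 328.3793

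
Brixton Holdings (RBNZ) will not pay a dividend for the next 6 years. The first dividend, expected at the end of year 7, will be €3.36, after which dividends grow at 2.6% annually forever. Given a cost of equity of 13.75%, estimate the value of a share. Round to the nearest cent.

Deferred-dividend DDM. At t=6 the remaining stream is a growing perpetuity with first payment D_7 = 3.36.
V_6 = D_7/(r−g) = 3.36/(0.1375−0.026) = 30.1345
P₀ = V_6/(1+r)^6 = 30.1345/(1+0.1375)^6 = 13.9109

€13.91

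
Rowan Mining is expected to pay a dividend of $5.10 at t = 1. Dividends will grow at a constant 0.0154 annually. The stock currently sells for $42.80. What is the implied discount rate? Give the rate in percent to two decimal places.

Rearranging the constant-growth DDM: r = D₁/P₀ + g.
r = 5.1000 / 42.80 + 0.0154 = 0.11916 + 0.0154 = 0.13456

13.46%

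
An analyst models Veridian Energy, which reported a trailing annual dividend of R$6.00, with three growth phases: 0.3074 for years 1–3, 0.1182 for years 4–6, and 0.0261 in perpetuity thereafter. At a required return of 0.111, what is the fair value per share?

Three-stage DDM. Project D₁…D_6; terminal Gordon value at t=6 with g = 0.0261; discount at r = 0.111.
D_1 = 7.8444
D_2 = 10.2558
D_3 = 13.4084
D_4 = 14.9933
D_5 = 16.7655
D_6 = 18.7471
TV_6 = 19.2364/(0.111−0.0261) = 226.5777
P₀ = Σ Dₜ/(1+r)ᵗ + TV_6/(1+r)^6 = 175.3469

R$175.35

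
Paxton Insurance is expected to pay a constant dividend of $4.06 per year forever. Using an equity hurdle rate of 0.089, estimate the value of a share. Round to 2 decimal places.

Zero-growth DDM (perpetuity): P₀ = D/r = 4.06 / 0.089 = 45.6180

$45.62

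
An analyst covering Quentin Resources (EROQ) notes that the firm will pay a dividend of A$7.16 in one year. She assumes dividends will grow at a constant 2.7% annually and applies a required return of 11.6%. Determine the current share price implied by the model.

A$80.45

Gordon growth model: P₀ = D₁/(r − g), with D₁ = 7.16 given directly.
P₀ = 7.1600 / (0.116 − 0.027) = 7.1600 / 0.089 = 80.4494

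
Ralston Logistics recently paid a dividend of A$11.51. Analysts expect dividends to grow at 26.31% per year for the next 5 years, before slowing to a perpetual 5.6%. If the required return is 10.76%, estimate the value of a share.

Two-stage DDM. Project D₁…D_5 at 0.2631, terminal growth 0.056, discount at r = 0.1076.
D_1 = 14.5383
D_2 = 18.3633
D_3 = 23.1947
D_4 = 29.2972
D_5 = 37.0053
Terminal value at t=5: TV = D_6/(r−g) = 39.0776/(0.1076−0.056) = 757.3179
P₀ = 14.5383/(1+0.1076)^1 + 18.3633/(1+0.1076)^2 + 23.1947/(1+0.1076)^3 + 29.2972/(1+0.1076)^4 + 37.0053/(1+0.1076)^5 + 757.3179/(1+0.1076)^5 = 541.1532

A$541.15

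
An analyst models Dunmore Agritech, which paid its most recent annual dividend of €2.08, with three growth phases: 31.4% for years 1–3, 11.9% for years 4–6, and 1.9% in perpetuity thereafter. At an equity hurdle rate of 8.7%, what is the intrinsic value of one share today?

€80.98

Three-stage DDM. Project D₁…D_6; terminal Gordon value at t=6 with g = 0.019; discount at r = 0.087.
D_1 = 2.7331
D_2 = 3.5913
D_3 = 4.7190
D_4 = 5.2806
D_5 = 5.9089
D_6 = 6.6121
TV_6 = 6.7377/(0.087−0.019) = 99.0843
P₀ = Σ Dₜ/(1+r)ᵗ + TV_6/(1+r)^6 = 80.9782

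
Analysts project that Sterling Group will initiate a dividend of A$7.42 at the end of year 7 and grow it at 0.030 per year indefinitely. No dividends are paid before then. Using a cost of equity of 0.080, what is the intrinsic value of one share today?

A$93.52

Deferred-dividend DDM. At t=6 the remaining stream is a growing perpetuity with first payment D_7 = 7.42.
V_6 = D_7/(r−g) = 7.42/(0.08−0.03) = 148.4000
P₀ = V_6/(1+r)^6 = 148.4000/(1+0.08)^6 = 93.5172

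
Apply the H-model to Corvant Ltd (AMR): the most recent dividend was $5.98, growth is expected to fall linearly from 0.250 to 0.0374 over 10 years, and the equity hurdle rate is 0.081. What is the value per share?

$288.08

H-model: P₀ = D₀[(1+g_L) + H(g_S−g_L)]/(r−g_L), with H = 10/2 = 5.
P₀ = 5.98 × [(1+0.0374) + 5×(0.25−0.0374)] / (0.081−0.0374)
   = 5.98 × 2.1004 / 0.0436 = 288.0824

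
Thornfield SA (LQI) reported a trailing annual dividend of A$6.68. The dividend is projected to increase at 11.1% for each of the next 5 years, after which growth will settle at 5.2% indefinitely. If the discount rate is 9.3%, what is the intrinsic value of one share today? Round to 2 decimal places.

A$221.07

Two-stage DDM. Project D₁…D_5 at 0.111, terminal growth 0.052, discount at r = 0.093.
D_1 = 7.4215
D_2 = 8.2453
D_3 = 9.1605
D_4 = 10.1773
D_5 = 11.3070
Terminal value at t=5: TV = D_6/(r−g) = 11.8949/(0.093−0.052) = 290.1206
P₀ = 7.4215/(1+0.093)^1 + 8.2453/(1+0.093)^2 + 9.1605/(1+0.093)^3 + 10.1773/(1+0.093)^4 + 11.3070/(1+0.093)^5 + 290.1206/(1+0.093)^5 = 221.0718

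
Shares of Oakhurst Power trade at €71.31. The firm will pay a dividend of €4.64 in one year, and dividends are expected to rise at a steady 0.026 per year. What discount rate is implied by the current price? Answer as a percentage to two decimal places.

9.11%

Rearranging the constant-growth DDM: r = D₁/P₀ + g.
r = 4.6400 / 71.31 + 0.026 = 0.06507 + 0.026 = 0.09107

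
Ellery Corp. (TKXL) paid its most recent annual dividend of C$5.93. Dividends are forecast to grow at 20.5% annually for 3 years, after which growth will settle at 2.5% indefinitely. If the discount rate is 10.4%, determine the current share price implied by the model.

Two-stage DDM. Project D₁…D_3 at 0.205, terminal growth 0.025, discount at r = 0.104.
D_1 = 7.1456
D_2 = 8.6105
D_3 = 10.3757
Terminal value at t=3: TV = D_4/(r−g) = 10.6351/(0.104−0.025) = 134.6209
P₀ = 7.1456/(1+0.104)^1 + 8.6105/(1+0.104)^2 + 10.3757/(1+0.104)^3 + 134.6209/(1+0.104)^3 = 121.2954

C$121.30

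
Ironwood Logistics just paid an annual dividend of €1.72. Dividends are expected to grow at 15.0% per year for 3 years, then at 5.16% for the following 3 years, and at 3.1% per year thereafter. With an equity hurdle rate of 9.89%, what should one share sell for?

€37.31

Three-stage DDM. Project D₁…D_6; terminal Gordon value at t=6 with g = 0.031; discount at r = 0.0989.
D_1 = 1.9780
D_2 = 2.2747
D_3 = 2.6159
D_4 = 2.7509
D_5 = 2.8928
D_6 = 3.0421
TV_6 = 3.1364/(0.0989−0.031) = 46.1916
P₀ = Σ Dₜ/(1+r)ᵗ + TV_6/(1+r)^6 = 37.3050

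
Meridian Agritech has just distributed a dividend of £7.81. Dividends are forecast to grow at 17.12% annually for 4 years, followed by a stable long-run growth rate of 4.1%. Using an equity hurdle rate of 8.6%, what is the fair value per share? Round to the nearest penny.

Two-stage DDM. Project D₁…D_4 at 0.1712, terminal growth 0.041, discount at r = 0.086.
D_1 = 9.1471
D_2 = 10.7131
D_3 = 12.5471
D_4 = 14.6952
Terminal value at t=4: TV = D_5/(r−g) = 15.2977/(0.086−0.041) = 339.9488
P₀ = 9.1471/(1+0.086)^1 + 10.7131/(1+0.086)^2 + 12.5471/(1+0.086)^3 + 14.6952/(1+0.086)^4 + 339.9488/(1+0.086)^4 = 282.2631

£282.26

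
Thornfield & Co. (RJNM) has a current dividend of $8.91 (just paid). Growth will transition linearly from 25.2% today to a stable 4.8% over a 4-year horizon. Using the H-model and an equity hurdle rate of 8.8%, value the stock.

H-model: P₀ = D₀[(1+g_L) + H(g_S−g_L)]/(r−g_L), with H = 4/2 = 2.
P₀ = 8.91 × [(1+0.048) + 2×(0.252−0.048)] / (0.088−0.048)
   = 8.91 × 1.4560 / 0.04 = 324.3240

$324.32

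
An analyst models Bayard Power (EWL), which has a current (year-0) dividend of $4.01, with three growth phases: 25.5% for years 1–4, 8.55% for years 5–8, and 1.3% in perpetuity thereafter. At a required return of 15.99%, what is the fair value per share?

$67.36

Three-stage DDM. Project D₁…D_8; terminal Gordon value at t=8 with g = 0.013; discount at r = 0.1599.
D_1 = 5.0325
D_2 = 6.3159
D_3 = 7.9264
D_4 = 9.9476
D_5 = 10.7981
D_6 = 11.7214
D_7 = 12.7236
D_8 = 13.8114
TV_8 = 13.9910/(0.1599−0.013) = 95.2415
P₀ = Σ Dₜ/(1+r)ᵗ + TV_8/(1+r)^8 = 67.3569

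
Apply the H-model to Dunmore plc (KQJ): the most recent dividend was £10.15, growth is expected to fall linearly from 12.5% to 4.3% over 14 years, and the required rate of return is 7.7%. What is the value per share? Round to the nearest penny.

H-model: P₀ = D₀[(1+g_L) + H(g_S−g_L)]/(r−g_L), with H = 14/2 = 7.
P₀ = 10.15 × [(1+0.043) + 7×(0.125−0.043)] / (0.077−0.043)
   = 10.15 × 1.6170 / 0.034 = 482.7221

£482.72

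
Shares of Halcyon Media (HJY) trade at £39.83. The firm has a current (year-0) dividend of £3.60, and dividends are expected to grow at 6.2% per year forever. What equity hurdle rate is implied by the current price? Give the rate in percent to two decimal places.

Rearranging the constant-growth DDM: r = D₁/P₀ + g.
D₁ = 3.60 × (1 + 0.062) = 3.8232.
r = 3.8232 / 39.83 + 0.062 = 0.09599 + 0.062 = 0.15799

15.80%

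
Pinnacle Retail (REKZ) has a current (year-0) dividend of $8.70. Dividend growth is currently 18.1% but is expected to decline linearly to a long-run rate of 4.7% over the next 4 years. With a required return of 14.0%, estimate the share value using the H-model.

H-model: P₀ = D₀[(1+g_L) + H(g_S−g_L)]/(r−g_L), with H = 4/2 = 2.
P₀ = 8.70 × [(1+0.047) + 2×(0.181−0.047)] / (0.14−0.047)
   = 8.70 × 1.3150 / 0.093 = 123.0161

$123.02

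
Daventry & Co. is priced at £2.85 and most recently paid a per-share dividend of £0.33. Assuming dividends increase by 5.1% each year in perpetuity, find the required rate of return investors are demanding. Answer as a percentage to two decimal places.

Rearranging the constant-growth DDM: r = D₁/P₀ + g.
D₁ = 0.33 × (1 + 0.051) = 0.3468.
r = 0.3468 / 2.85 + 0.051 = 0.12169 + 0.051 = 0.17269

17.27%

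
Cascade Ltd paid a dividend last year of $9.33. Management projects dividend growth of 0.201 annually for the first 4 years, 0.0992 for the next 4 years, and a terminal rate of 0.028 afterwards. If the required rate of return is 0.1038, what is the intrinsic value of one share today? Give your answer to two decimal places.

Three-stage DDM. Project D₁…D_8; terminal Gordon value at t=8 with g = 0.028; discount at r = 0.1038.
D_1 = 11.2053
D_2 = 13.4576
D_3 = 16.1626
D_4 = 19.4113
D_5 = 21.3369
D_6 = 23.4535
D_7 = 25.7801
D_8 = 28.3374
TV_8 = 29.1309/(0.1038−0.028) = 384.3125
P₀ = Σ Dₜ/(1+r)ᵗ + TV_8/(1+r)^8 = 272.4612

$272.46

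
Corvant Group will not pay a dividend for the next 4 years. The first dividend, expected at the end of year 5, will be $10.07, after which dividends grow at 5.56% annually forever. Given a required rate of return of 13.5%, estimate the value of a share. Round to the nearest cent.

$76.42

Deferred-dividend DDM. At t=4 the remaining stream is a growing perpetuity with first payment D_5 = 10.07.
V_4 = D_5/(r−g) = 10.07/(0.135−0.0556) = 126.8262
P₀ = V_4/(1+r)^4 = 126.8262/(1+0.135)^4 = 76.4233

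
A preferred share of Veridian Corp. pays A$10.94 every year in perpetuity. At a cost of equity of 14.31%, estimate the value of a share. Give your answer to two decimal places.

A$76.45

Zero-growth DDM (perpetuity): P₀ = D/r = 10.94 / 0.1431 = 76.4500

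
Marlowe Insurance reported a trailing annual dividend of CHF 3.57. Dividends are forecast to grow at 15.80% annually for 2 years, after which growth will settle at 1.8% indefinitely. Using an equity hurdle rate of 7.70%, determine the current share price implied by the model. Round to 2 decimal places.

CHF 79.18

Two-stage DDM. Project D₁…D_2 at 0.158, terminal growth 0.018, discount at r = 0.077.
D_1 = 4.1341
D_2 = 4.7872
Terminal value at t=2: TV = D_3/(r−g) = 4.8734/(0.077−0.018) = 82.6002
P₀ = 4.1341/(1+0.077)^1 + 4.7872/(1+0.077)^2 + 82.6002/(1+0.077)^2 = 79.1771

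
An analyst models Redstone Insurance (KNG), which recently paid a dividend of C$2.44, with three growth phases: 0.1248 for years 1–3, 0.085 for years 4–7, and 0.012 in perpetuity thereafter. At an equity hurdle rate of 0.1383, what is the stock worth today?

C$31.08

Three-stage DDM. Project D₁…D_7; terminal Gordon value at t=7 with g = 0.012; discount at r = 0.1383.
D_1 = 2.7445
D_2 = 3.0870
D_3 = 3.4723
D_4 = 3.7674
D_5 = 4.0877
D_6 = 4.4351
D_7 = 4.8121
TV_7 = 4.8698/(0.1383−0.012) = 38.5578
P₀ = Σ Dₜ/(1+r)ᵗ + TV_7/(1+r)^7 = 31.0836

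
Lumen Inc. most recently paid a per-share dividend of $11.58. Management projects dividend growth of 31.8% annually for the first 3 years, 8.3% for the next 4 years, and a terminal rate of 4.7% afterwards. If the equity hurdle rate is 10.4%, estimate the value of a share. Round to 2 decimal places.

Three-stage DDM. Project D₁…D_7; terminal Gordon value at t=7 with g = 0.047; discount at r = 0.104.
D_1 = 15.2624
D_2 = 20.1159
D_3 = 26.5128
D_4 = 28.7133
D_5 = 31.0965
D_6 = 33.6775
D_7 = 36.4728
TV_7 = 38.1870/(0.104−0.047) = 669.9470
P₀ = Σ Dₜ/(1+r)ᵗ + TV_7/(1+r)^7 = 460.3339

$460.33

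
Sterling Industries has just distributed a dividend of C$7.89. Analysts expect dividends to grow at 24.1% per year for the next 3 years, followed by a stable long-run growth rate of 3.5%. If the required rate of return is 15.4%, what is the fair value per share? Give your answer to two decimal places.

C$112.76

Two-stage DDM. Project D₁…D_3 at 0.241, terminal growth 0.035, discount at r = 0.154.
D_1 = 9.7915
D_2 = 12.1512
D_3 = 15.0797
Terminal value at t=3: TV = D_4/(r−g) = 15.6075/(0.154−0.035) = 131.1553
P₀ = 9.7915/(1+0.154)^1 + 12.1512/(1+0.154)^2 + 15.0797/(1+0.154)^3 + 131.1553/(1+0.154)^3 = 112.7648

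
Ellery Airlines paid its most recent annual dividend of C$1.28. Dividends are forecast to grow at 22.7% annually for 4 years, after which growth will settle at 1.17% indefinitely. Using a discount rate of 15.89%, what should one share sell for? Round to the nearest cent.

C$16.97

Two-stage DDM. Project D₁…D_4 at 0.227, terminal growth 0.0117, discount at r = 0.1589.
D_1 = 1.5706
D_2 = 1.9271
D_3 = 2.3645
D_4 = 2.9013
Terminal value at t=4: TV = D_5/(r−g) = 2.9352/(0.1589−0.0117) = 19.9403
P₀ = 1.5706/(1+0.1589)^1 + 1.9271/(1+0.1589)^2 + 2.3645/(1+0.1589)^3 + 2.9013/(1+0.1589)^4 + 19.9403/(1+0.1589)^4 = 16.9724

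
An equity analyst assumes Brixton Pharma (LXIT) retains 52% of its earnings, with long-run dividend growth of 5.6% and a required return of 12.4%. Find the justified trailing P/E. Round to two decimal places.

7.45

Payout ratio b = 1 − 0.52 = 0.48.
Justified trailing P/E = b(1+g)/(r−g) = 0.48×(1+0.056)/(0.124−0.056) = 7.4541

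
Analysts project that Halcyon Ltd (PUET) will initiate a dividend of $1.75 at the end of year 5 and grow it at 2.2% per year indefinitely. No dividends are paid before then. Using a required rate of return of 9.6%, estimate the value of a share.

$16.39

Deferred-dividend DDM. At t=4 the remaining stream is a growing perpetuity with first payment D_5 = 1.75.
V_4 = D_5/(r−g) = 1.75/(0.096−0.022) = 23.6486
P₀ = V_4/(1+r)^4 = 23.6486/(1+0.096)^4 = 16.3894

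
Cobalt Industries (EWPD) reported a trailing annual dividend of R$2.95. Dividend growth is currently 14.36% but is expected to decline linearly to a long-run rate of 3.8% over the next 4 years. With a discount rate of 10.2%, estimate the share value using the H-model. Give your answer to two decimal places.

R$57.58

H-model: P₀ = D₀[(1+g_L) + H(g_S−g_L)]/(r−g_L), with H = 4/2 = 2.
P₀ = 2.95 × [(1+0.038) + 2×(0.1436−0.038)] / (0.102−0.038)
   = 2.95 × 1.2492 / 0.064 = 57.5803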